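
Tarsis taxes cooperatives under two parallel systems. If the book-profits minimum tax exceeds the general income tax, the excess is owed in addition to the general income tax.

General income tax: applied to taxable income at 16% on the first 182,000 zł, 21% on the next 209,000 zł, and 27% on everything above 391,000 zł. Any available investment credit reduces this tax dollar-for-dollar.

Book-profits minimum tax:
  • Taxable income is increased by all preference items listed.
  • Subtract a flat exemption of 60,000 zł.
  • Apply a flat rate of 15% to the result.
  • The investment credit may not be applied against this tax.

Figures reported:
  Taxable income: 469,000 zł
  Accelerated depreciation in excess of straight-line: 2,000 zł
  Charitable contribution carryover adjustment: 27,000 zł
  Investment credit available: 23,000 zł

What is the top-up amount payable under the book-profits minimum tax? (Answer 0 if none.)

0 zł

Book-profits minimum tax:
  Adjusted income: 469,000 zł + 2,000 zł + 27,000 zł = 498,000 zł
  Less exemption 60,000 zł → base 438,000 zł
  438,000 zł × 15% = 65,700 zł

General income tax:
  182,000 zł × 16% = 29,120 zł
  209,000 zł × 21% = 43,890 zł
  78,000 zł × 27% = 21,060 zł
  → 94,070 zł
  Less investment credit 23,000 zł → 71,070 zł

65,700 zł ≤ 71,070 zł, so no add-on is due.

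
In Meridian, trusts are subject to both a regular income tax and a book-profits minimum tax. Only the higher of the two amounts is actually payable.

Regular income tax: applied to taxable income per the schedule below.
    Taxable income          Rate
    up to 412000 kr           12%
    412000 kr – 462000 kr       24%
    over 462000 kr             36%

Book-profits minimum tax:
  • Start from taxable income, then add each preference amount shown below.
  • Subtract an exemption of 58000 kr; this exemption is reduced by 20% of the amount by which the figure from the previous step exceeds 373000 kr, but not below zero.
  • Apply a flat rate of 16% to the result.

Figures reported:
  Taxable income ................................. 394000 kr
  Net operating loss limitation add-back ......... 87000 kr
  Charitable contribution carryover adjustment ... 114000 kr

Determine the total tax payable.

Regular income tax:
  394000 kr × 12% = 47280 kr

Book-profits minimum tax:
  Adjusted income: 394000 kr + 87000 kr + 114000 kr = 595000 kr
  Exemption: 58000 kr − 20% × (595000 kr − 373000 kr) = 58000 kr − 44400 kr = 13600 kr
  Base: 595000 kr − 13600 kr = 581400 kr
  581400 kr × 16% = 93024 kr

93024 kr > 47280 kr, so the book-profits minimum tax is the binding amount.

93024 kr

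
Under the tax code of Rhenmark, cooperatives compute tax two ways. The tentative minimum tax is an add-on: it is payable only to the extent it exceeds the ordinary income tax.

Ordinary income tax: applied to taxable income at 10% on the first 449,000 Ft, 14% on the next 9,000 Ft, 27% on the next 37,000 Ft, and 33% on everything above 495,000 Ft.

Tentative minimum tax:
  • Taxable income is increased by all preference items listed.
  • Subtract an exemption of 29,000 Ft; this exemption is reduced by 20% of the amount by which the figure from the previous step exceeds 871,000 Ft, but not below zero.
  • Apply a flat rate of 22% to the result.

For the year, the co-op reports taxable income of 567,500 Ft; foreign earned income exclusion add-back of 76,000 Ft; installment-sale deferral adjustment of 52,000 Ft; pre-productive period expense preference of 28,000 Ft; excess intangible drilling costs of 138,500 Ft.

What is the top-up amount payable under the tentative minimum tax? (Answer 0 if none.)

103,185 Ft

Ordinary income tax:
  449,000 Ft × 10% = 44,900 Ft
  9,000 Ft × 14% = 1,260 Ft
  37,000 Ft × 27% = 9,990 Ft
  72,500 Ft × 33% = 23,925 Ft
  → 80,075 Ft

Tentative minimum tax:
  Adjusted income: 567,500 Ft + 76,000 Ft + 52,000 Ft + 28,000 Ft + 138,500 Ft = 862,000 Ft
  Exemption: 862,000 Ft ≤ 871,000 Ft, so full 29,000 Ft applies
  Base: 862,000 Ft − 29,000 Ft = 833,000 Ft
  833,000 Ft × 22% = 183,260 Ft

Excess of tentative minimum tax over ordinary income tax: 183,260 Ft − 80,075 Ft = 103,185 Ft.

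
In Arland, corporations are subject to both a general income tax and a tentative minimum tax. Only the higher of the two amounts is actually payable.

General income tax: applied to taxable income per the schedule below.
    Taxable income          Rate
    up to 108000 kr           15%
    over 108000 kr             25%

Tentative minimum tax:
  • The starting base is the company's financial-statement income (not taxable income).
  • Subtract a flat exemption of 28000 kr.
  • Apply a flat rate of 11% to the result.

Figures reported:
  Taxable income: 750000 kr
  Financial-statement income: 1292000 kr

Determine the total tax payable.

General income tax:
  108000 kr × 15% = 16200 kr
  642000 kr × 25% = 160500 kr
  → 176700 kr

Tentative minimum tax:
  Base (financial-statement income): 1292000 kr
  Less exemption 28000 kr → base 1264000 kr
  1264000 kr × 11% = 139040 kr

176700 kr > 139040 kr, so the general income tax governs.

176700 kr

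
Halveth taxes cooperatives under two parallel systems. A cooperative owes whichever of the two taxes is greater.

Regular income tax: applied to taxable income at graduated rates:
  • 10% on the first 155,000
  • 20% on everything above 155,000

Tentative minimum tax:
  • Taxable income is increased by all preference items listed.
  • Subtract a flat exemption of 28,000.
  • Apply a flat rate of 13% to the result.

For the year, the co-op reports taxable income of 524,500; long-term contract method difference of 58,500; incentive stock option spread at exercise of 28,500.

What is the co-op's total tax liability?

89,400

Tentative minimum tax:
  Adjusted income: 524,500 + 58,500 + 28,500 = 611,500
  Less exemption 28,000 → base 583,500
  583,500 × 13% = 75,855

Regular income tax:
  155,000 × 10% = 15,500
  369,500 × 20% = 73,900
  → 89,400

89,400 > 75,855, so the regular income tax governs.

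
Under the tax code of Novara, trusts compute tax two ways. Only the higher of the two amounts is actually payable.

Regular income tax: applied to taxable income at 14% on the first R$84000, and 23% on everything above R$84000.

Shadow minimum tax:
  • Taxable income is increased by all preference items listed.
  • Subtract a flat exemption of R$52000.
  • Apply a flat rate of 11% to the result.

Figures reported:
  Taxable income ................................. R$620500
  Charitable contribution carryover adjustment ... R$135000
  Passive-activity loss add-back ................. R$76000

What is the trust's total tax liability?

R$135155

Shadow minimum tax:
  Adjusted income: R$620500 + R$135000 + R$76000 = R$831500
  Less exemption R$52000 → base R$779500
  R$779500 × 11% = R$85745

Regular income tax:
  R$84000 × 14% = R$11760
  R$536500 × 23% = R$123395
  → R$135155

R$135155 > R$85745, so the regular income tax governs.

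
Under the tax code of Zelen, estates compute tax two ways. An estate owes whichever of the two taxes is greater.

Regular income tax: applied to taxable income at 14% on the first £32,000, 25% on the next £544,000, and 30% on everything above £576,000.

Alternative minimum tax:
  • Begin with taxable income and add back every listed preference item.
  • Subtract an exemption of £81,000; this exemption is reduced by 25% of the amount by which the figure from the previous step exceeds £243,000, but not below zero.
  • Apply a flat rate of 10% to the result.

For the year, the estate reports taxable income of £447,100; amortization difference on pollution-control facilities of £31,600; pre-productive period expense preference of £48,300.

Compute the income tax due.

£108,255

Alternative minimum tax:
  Adjusted income: £447,100 + £31,600 + £48,300 = £527,000
  Exemption: £81,000 − 25% × (£527,000 − £243,000) = £81,000 − £71,000 = £10,000
  Base: £527,000 − £10,000 = £517,000
  £517,000 × 10% = £51,700

Regular income tax:
  £32,000 × 14% = £4,480
  £415,100 × 25% = £103,775
  → £108,255

£108,255 > £51,700, so the regular income tax governs.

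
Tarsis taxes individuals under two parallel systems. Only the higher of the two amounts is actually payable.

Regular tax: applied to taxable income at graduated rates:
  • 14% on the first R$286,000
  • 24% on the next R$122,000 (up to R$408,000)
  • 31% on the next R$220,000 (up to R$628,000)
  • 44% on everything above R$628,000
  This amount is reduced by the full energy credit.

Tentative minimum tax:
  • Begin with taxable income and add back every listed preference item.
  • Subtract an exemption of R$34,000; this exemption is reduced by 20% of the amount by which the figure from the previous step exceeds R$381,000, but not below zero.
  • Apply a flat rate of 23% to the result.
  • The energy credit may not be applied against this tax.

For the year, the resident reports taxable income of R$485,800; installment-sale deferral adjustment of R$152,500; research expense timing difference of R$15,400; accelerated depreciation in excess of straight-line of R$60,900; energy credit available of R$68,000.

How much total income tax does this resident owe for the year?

R$164,358

Tentative minimum tax:
  Adjusted income: R$485,800 + R$152,500 + R$15,400 + R$60,900 = R$714,600
  Exemption: 20% × (R$714,600 − R$381,000) = R$66,720 ≥ R$34,000, so the exemption is fully phased out
  Base: R$714,600 − R$0 = R$714,600
  R$714,600 × 23% = R$164,358

Regular tax:
  R$286,000 × 14% = R$40,040
  R$122,000 × 24% = R$29,280
  R$77,800 × 31% = R$24,118
  → R$93,438
  Less energy credit R$68,000 → R$25,438

R$164,358 > R$25,438, so the tentative minimum tax is the binding amount.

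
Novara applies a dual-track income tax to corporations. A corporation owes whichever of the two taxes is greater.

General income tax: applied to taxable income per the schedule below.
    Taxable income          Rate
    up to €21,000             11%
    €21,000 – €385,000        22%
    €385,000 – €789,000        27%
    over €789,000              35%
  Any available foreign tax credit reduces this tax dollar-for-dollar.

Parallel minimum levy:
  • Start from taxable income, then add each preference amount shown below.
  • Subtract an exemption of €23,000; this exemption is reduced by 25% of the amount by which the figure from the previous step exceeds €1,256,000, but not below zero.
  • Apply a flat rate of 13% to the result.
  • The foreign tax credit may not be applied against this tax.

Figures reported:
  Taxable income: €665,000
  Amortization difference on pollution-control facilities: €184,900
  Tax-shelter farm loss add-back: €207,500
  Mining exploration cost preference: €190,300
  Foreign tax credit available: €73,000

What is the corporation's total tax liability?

General income tax:
  €21,000 × 11% = €2,310
  €364,000 × 22% = €80,080
  €280,000 × 27% = €75,600
  → €157,990
  Less foreign tax credit €73,000 → €84,990

Parallel minimum levy:
  Adjusted income: €665,000 + €184,900 + €207,500 + €190,300 = €1,247,700
  Exemption: €1,247,700 ≤ €1,256,000, so full €23,000 applies
  Base: €1,247,700 − €23,000 = €1,224,700
  €1,224,700 × 13% = €159,211

€159,211 > €84,990, so the parallel minimum levy is the binding amount.

€159,211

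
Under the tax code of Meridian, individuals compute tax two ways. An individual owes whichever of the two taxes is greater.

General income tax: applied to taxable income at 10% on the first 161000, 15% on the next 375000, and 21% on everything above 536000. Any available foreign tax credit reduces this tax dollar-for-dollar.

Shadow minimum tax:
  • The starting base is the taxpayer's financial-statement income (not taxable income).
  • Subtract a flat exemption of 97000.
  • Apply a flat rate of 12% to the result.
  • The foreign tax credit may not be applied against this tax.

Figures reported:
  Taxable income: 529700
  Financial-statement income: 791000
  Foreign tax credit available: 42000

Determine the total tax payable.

Shadow minimum tax:
  Base (financial-statement income): 791000
  Less exemption 97000 → base 694000
  694000 × 12% = 83280

General income tax:
  161000 × 10% = 16100
  368700 × 15% = 55305
  → 71405
  Less foreign tax credit 42000 → 29405

83280 > 29405, so the shadow minimum tax is the binding amount.

83280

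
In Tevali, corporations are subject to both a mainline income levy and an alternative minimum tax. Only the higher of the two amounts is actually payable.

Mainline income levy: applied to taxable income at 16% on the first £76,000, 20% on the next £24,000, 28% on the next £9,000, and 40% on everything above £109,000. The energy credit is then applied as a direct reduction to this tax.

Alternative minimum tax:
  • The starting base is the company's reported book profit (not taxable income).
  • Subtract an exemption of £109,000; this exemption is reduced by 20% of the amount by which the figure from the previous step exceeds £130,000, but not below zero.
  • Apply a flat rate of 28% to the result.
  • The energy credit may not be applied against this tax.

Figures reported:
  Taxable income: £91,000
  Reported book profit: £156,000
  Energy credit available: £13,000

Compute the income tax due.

Alternative minimum tax:
  Base (reported book profit): £156,000
  Exemption: £109,000 − 20% × (£156,000 − £130,000) = £109,000 − £5,200 = £103,800
  Base: £156,000 − £103,800 = £52,200
  £52,200 × 28% = £14,616

Mainline income levy:
  £76,000 × 16% = £12,160
  £15,000 × 20% = £3,000
  → £15,160
  Less energy credit £13,000 → £2,160

£14,616 > £2,160, so the alternative minimum tax is the binding amount.

£14,616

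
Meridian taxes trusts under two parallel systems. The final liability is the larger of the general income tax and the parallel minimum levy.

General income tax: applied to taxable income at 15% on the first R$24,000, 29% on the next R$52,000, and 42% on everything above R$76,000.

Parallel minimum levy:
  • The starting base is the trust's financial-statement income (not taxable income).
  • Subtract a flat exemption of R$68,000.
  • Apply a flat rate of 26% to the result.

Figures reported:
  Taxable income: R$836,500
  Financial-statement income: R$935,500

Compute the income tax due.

R$338,090

General income tax:
  R$24,000 × 15% = R$3,600
  R$52,000 × 29% = R$15,080
  R$760,500 × 42% = R$319,410
  → R$338,090

Parallel minimum levy:
  Base (financial-statement income): R$935,500
  Less exemption R$68,000 → base R$867,500
  R$867,500 × 26% = R$225,550

R$338,090 > R$225,550, so the general income tax governs.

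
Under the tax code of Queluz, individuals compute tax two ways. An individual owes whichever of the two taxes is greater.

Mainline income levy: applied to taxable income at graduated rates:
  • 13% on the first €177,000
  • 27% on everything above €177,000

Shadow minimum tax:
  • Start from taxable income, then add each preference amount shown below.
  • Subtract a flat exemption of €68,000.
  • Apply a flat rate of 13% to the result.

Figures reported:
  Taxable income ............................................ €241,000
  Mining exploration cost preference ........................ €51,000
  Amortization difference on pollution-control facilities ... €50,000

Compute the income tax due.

Shadow minimum tax:
  Adjusted income: €241,000 + €51,000 + €50,000 = €342,000
  Less exemption €68,000 → base €274,000
  €274,000 × 13% = €35,620

Mainline income levy:
  €177,000 × 13% = €23,010
  €64,000 × 27% = €17,280
  → €40,290

€40,290 > €35,620, so the mainline income levy governs.

€40,290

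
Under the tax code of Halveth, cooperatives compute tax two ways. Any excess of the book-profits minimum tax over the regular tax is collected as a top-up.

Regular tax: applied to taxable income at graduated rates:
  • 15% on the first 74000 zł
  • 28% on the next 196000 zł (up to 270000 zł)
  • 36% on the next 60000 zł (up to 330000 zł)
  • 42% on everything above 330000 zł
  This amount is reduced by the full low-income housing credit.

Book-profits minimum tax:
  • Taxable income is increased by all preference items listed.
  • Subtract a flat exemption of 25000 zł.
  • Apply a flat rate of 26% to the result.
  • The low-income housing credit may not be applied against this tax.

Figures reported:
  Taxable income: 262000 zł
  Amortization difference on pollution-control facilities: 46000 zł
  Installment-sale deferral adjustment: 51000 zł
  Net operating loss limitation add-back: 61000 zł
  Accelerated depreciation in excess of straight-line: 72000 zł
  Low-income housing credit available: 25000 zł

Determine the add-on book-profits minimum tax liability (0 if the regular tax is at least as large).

Book-profits minimum tax:
  Adjusted income: 262000 zł + 46000 zł + 51000 zł + 61000 zł + 72000 zł = 492000 zł
  Less exemption 25000 zł → base 467000 zł
  467000 zł × 26% = 121420 zł

Regular tax:
  74000 zł × 15% = 11100 zł
  188000 zł × 28% = 52640 zł
  → 63740 zł
  Less low-income housing credit 25000 zł → 38740 zł

Excess of book-profits minimum tax over regular tax: 121420 zł − 38740 zł = 82680 zł.

82680 zł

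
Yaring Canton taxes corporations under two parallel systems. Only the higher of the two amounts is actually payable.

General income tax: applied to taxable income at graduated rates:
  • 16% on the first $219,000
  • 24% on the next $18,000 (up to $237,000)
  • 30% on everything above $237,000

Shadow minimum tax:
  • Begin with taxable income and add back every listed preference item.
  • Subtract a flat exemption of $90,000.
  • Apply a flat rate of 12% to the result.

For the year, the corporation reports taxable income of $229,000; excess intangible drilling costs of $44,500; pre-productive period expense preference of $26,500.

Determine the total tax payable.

$37,440

General income tax:
  $219,000 × 16% = $35,040
  $10,000 × 24% = $2,400
  → $37,440

Shadow minimum tax:
  Adjusted income: $229,000 + $44,500 + $26,500 = $300,000
  Less exemption $90,000 → base $210,000
  $210,000 × 12% = $25,200

$37,440 > $25,200, so the general income tax governs.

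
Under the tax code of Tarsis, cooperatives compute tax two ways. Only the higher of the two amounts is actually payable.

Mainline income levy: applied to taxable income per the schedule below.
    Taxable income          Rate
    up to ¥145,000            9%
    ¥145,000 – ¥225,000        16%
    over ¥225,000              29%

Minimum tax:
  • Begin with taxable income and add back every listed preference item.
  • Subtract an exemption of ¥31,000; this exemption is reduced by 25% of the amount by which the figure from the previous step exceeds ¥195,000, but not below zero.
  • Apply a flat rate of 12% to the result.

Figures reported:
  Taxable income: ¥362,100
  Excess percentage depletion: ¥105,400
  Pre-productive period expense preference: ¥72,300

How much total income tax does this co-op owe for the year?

¥65,609

Mainline income levy:
  ¥145,000 × 9% = ¥13,050
  ¥80,000 × 16% = ¥12,800
  ¥137,100 × 29% = ¥39,759
  → ¥65,609

Minimum tax:
  Adjusted income: ¥362,100 + ¥105,400 + ¥72,300 = ¥539,800
  Exemption: 25% × (¥539,800 − ¥195,000) = ¥86,200 ≥ ¥31,000, so the exemption is fully phased out
  Base: ¥539,800 − ¥0 = ¥539,800
  ¥539,800 × 12% = ¥64,776

¥65,609 > ¥64,776, so the mainline income levy governs.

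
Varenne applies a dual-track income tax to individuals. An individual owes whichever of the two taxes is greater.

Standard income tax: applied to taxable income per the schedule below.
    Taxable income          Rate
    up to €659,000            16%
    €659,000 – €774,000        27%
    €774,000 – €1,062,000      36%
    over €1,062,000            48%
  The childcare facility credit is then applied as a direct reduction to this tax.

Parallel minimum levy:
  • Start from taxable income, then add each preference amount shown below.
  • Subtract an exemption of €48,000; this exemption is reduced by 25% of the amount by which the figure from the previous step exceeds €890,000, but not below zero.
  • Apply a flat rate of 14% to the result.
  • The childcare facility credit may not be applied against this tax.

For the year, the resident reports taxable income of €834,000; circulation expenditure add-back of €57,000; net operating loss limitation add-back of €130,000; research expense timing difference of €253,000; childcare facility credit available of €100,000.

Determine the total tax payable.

Parallel minimum levy:
  Adjusted income: €834,000 + €57,000 + €130,000 + €253,000 = €1,274,000
  Exemption: 25% × (€1,274,000 − €890,000) = €96,000 ≥ €48,000, so the exemption is fully phased out
  Base: €1,274,000 − €0 = €1,274,000
  €1,274,000 × 14% = €178,360

Standard income tax:
  €659,000 × 16% = €105,440
  €115,000 × 27% = €31,050
  €60,000 × 36% = €21,600
  → €158,090
  Less childcare facility credit €100,000 → €58,090

€178,360 > €58,090, so the parallel minimum levy is the binding amount.

€178,360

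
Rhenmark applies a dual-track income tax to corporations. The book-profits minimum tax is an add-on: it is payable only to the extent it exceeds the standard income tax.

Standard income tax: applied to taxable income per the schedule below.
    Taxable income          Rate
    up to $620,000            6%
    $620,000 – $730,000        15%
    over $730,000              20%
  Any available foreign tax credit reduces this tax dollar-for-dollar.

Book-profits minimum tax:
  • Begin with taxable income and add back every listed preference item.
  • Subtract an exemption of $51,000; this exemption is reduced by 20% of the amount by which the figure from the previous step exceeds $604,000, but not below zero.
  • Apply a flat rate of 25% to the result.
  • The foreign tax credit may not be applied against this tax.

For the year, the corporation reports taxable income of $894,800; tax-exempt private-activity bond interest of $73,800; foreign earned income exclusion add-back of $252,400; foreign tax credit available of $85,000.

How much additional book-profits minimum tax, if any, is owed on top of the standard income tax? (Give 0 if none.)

$303,590

Standard income tax:
  $620,000 × 6% = $37,200
  $110,000 × 15% = $16,500
  $164,800 × 20% = $32,960
  → $86,660
  Less foreign tax credit $85,000 → $1,660

Book-profits minimum tax:
  Adjusted income: $894,800 + $73,800 + $252,400 = $1,221,000
  Exemption: 20% × ($1,221,000 − $604,000) = $123,400 ≥ $51,000, so the exemption is fully phased out
  Base: $1,221,000 − $0 = $1,221,000
  $1,221,000 × 25% = $305,250

Excess of book-profits minimum tax over standard income tax: $305,250 − $1,660 = $303,590.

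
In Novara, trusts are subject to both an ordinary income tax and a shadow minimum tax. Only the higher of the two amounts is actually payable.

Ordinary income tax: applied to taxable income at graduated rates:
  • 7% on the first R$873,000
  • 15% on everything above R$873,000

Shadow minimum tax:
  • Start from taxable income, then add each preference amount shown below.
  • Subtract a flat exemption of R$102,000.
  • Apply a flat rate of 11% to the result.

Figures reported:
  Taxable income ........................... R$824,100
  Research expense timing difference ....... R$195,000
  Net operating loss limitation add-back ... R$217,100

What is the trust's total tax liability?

Shadow minimum tax:
  Adjusted income: R$824,100 + R$195,000 + R$217,100 = R$1,236,200
  Less exemption R$102,000 → base R$1,134,200
  R$1,134,200 × 11% = R$124,762

Ordinary income tax:
  R$824,100 × 7% = R$57,687

R$124,762 > R$57,687, so the shadow minimum tax is the binding amount.

R$124,762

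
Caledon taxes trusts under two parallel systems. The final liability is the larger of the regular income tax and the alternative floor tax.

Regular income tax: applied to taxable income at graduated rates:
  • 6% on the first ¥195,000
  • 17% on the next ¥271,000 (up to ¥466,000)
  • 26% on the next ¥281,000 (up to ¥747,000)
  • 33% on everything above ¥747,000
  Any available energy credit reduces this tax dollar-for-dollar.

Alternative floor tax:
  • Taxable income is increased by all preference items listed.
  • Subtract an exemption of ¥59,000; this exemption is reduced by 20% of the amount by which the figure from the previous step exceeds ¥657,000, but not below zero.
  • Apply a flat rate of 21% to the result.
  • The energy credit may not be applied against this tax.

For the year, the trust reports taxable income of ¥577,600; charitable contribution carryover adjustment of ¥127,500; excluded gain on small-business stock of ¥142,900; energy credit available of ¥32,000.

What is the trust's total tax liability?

Regular income tax:
  ¥195,000 × 6% = ¥11,700
  ¥271,000 × 17% = ¥46,070
  ¥111,600 × 26% = ¥29,016
  → ¥86,786
  Less energy credit ¥32,000 → ¥54,786

Alternative floor tax:
  Adjusted income: ¥577,600 + ¥127,500 + ¥142,900 = ¥848,000
  Exemption: ¥59,000 − 20% × (¥848,000 − ¥657,000) = ¥59,000 − ¥38,200 = ¥20,800
  Base: ¥848,000 − ¥20,800 = ¥827,200
  ¥827,200 × 21% = ¥173,712

¥173,712 > ¥54,786, so the alternative floor tax is the binding amount.

¥173,712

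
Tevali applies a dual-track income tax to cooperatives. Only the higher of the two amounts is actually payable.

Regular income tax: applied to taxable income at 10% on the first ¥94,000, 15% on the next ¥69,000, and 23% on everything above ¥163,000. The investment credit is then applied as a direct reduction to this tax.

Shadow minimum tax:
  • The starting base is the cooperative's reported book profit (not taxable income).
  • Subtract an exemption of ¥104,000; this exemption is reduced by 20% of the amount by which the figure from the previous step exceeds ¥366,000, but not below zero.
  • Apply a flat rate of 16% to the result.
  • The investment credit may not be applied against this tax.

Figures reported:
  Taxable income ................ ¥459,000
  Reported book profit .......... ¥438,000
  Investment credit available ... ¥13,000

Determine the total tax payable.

Shadow minimum tax:
  Base (reported book profit): ¥438,000
  Exemption: ¥104,000 − 20% × (¥438,000 − ¥366,000) = ¥104,000 − ¥14,400 = ¥89,600
  Base: ¥438,000 − ¥89,600 = ¥348,400
  ¥348,400 × 16% = ¥55,744

Regular income tax:
  ¥94,000 × 10% = ¥9,400
  ¥69,000 × 15% = ¥10,350
  ¥296,000 × 23% = ¥68,080
  → ¥87,830
  Less investment credit ¥13,000 → ¥74,830

¥74,830 > ¥55,744, so the regular income tax governs.

¥74,830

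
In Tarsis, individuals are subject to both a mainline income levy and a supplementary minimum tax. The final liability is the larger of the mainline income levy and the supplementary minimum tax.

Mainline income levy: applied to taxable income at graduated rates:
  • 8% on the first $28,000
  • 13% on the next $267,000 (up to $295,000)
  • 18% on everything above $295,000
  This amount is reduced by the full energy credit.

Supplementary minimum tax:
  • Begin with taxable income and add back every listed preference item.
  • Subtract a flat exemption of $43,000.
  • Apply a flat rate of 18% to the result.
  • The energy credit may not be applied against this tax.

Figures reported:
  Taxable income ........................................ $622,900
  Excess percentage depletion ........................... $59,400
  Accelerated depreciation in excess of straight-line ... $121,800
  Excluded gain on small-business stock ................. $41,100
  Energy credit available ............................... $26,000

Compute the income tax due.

Supplementary minimum tax:
  Adjusted income: $622,900 + $59,400 + $121,800 + $41,100 = $845,200
  Less exemption $43,000 → base $802,200
  $802,200 × 18% = $144,396

Mainline income levy:
  $28,000 × 8% = $2,240
  $267,000 × 13% = $34,710
  $327,900 × 18% = $59,022
  → $95,972
  Less energy credit $26,000 → $69,972

$144,396 > $69,972, so the supplementary minimum tax is the binding amount.

$144,396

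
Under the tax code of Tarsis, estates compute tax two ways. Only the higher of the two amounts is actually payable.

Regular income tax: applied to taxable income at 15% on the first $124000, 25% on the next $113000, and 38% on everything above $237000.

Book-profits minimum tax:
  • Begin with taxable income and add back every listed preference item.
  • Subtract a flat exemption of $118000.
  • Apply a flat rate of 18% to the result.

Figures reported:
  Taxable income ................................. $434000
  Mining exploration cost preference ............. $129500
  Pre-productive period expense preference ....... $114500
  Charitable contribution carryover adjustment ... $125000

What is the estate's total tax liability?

Regular income tax:
  $124000 × 15% = $18600
  $113000 × 25% = $28250
  $197000 × 38% = $74860
  → $121710

Book-profits minimum tax:
  Adjusted income: $434000 + $129500 + $114500 + $125000 = $803000
  Less exemption $118000 → base $685000
  $685000 × 18% = $123300

$123300 > $121710, so the book-profits minimum tax is the binding amount.

$123300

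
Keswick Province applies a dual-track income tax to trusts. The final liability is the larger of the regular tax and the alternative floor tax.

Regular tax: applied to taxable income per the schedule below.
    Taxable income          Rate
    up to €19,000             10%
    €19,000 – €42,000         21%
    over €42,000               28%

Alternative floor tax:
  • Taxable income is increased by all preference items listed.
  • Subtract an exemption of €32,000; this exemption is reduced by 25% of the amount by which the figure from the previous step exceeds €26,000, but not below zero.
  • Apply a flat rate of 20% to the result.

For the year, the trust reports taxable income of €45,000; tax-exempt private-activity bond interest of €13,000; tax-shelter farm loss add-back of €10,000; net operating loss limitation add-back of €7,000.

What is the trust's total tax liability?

€11,050

Alternative floor tax:
  Adjusted income: €45,000 + €13,000 + €10,000 + €7,000 = €75,000
  Exemption: €32,000 − 25% × (€75,000 − €26,000) = €32,000 − €12,250 = €19,750
  Base: €75,000 − €19,750 = €55,250
  €55,250 × 20% = €11,050

Regular tax:
  €19,000 × 10% = €1,900
  €23,000 × 21% = €4,830
  €3,000 × 28% = €840
  → €7,570

€11,050 > €7,570, so the alternative floor tax is the binding amount.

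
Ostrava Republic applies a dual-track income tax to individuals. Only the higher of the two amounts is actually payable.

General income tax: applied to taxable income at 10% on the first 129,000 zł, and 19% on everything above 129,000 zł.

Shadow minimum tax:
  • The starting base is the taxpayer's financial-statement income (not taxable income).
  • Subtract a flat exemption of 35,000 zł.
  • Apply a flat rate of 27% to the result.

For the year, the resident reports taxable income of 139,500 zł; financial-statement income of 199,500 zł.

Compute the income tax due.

44,415 zł

General income tax:
  129,000 zł × 10% = 12,900 zł
  10,500 zł × 19% = 1,995 zł
  → 14,895 zł

Shadow minimum tax:
  Base (financial-statement income): 199,500 zł
  Less exemption 35,000 zł → base 164,500 zł
  164,500 zł × 27% = 44,415 zł

44,415 zł > 14,895 zł, so the shadow minimum tax is the binding amount.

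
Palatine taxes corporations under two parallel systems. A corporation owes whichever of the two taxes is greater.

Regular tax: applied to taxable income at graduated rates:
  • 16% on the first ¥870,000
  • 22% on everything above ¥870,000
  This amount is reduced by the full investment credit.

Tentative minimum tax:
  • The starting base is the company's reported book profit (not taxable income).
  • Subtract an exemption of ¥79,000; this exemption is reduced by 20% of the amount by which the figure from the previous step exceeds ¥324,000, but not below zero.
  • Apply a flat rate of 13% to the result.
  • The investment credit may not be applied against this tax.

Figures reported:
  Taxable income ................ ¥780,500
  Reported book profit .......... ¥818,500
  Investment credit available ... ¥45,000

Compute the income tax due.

¥106,405

Regular tax:
  ¥780,500 × 16% = ¥124,880
  Less investment credit ¥45,000 → ¥79,880

Tentative minimum tax:
  Base (reported book profit): ¥818,500
  Exemption: 20% × (¥818,500 − ¥324,000) = ¥98,900 ≥ ¥79,000, so the exemption is fully phased out
  Base: ¥818,500 − ¥0 = ¥818,500
  ¥818,500 × 13% = ¥106,405

¥106,405 > ¥79,880, so the tentative minimum tax is the binding amount.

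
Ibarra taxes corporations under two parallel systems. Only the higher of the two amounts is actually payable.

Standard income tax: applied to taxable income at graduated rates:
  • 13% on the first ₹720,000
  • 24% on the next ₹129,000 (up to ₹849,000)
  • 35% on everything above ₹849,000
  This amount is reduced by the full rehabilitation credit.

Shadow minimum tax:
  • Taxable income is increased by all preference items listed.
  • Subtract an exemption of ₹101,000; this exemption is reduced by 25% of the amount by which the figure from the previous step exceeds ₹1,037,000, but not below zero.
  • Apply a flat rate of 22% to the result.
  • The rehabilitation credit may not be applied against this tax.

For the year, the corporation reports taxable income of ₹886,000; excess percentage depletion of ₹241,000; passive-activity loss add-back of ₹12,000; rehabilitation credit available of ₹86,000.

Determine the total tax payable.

₹233,970

Standard income tax:
  ₹720,000 × 13% = ₹93,600
  ₹129,000 × 24% = ₹30,960
  ₹37,000 × 35% = ₹12,950
  → ₹137,510
  Less rehabilitation credit ₹86,000 → ₹51,510

Shadow minimum tax:
  Adjusted income: ₹886,000 + ₹241,000 + ₹12,000 = ₹1,139,000
  Exemption: ₹101,000 − 25% × (₹1,139,000 − ₹1,037,000) = ₹101,000 − ₹25,500 = ₹75,500
  Base: ₹1,139,000 − ₹75,500 = ₹1,063,500
  ₹1,063,500 × 22% = ₹233,970

₹233,970 > ₹51,510, so the shadow minimum tax is the binding amount.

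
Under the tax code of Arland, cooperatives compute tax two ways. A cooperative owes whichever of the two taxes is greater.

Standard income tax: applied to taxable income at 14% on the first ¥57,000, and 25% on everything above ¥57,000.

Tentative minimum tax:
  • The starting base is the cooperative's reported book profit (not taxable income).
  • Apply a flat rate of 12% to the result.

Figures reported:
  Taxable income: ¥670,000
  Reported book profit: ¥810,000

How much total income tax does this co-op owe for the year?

Standard income tax:
  ¥57,000 × 14% = ¥7,980
  ¥613,000 × 25% = ¥153,250
  → ¥161,230

Tentative minimum tax:
  Base (reported book profit): ¥810,000
  ¥810,000 × 12% = ¥97,200

¥161,230 > ¥97,200, so the standard income tax governs.

¥161,230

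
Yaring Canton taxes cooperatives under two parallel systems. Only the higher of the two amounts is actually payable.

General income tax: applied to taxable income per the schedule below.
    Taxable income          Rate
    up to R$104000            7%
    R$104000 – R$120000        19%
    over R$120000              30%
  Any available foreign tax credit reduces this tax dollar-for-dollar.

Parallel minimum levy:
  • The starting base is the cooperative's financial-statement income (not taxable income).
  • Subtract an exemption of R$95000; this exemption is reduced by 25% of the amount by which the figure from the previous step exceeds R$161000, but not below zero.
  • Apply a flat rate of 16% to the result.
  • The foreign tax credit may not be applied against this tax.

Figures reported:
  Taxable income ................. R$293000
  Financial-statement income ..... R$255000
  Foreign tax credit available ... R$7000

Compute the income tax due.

R$55220

General income tax:
  R$104000 × 7% = R$7280
  R$16000 × 19% = R$3040
  R$173000 × 30% = R$51900
  → R$62220
  Less foreign tax credit R$7000 → R$55220

Parallel minimum levy:
  Base (financial-statement income): R$255000
  Exemption: R$95000 − 25% × (R$255000 − R$161000) = R$95000 − R$23500 = R$71500
  Base: R$255000 − R$71500 = R$183500
  R$183500 × 16% = R$29360

R$55220 > R$29360, so the general income tax governs.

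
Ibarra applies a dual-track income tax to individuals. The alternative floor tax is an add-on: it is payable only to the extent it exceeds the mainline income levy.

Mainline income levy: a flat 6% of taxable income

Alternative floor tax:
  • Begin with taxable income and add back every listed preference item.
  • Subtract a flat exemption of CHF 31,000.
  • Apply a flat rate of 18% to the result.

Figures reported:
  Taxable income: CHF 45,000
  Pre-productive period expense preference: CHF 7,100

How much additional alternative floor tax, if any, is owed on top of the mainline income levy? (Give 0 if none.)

Mainline income levy:
  CHF 45,000 × 6% = CHF 2,700

Alternative floor tax:
  Adjusted income: CHF 45,000 + CHF 7,100 = CHF 52,100
  Less exemption CHF 31,000 → base CHF 21,100
  CHF 21,100 × 18% = CHF 3,798

Excess of alternative floor tax over mainline income levy: CHF 3,798 − CHF 2,700 = CHF 1,098.

CHF 1,098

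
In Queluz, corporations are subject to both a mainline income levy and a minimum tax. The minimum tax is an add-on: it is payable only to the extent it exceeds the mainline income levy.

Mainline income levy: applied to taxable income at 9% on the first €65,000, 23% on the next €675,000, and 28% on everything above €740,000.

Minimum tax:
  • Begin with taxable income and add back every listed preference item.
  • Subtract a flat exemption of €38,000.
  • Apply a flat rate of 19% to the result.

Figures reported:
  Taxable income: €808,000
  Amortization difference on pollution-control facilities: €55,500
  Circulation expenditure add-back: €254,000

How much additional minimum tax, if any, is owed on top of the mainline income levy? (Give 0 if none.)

Mainline income levy:
  €65,000 × 9% = €5,850
  €675,000 × 23% = €155,250
  €68,000 × 28% = €19,040
  → €180,140

Minimum tax:
  Adjusted income: €808,000 + €55,500 + €254,000 = €1,117,500
  Less exemption €38,000 → base €1,079,500
  €1,079,500 × 19% = €205,105

Excess of minimum tax over mainline income levy: €205,105 − €180,140 = €24,965.

€24,965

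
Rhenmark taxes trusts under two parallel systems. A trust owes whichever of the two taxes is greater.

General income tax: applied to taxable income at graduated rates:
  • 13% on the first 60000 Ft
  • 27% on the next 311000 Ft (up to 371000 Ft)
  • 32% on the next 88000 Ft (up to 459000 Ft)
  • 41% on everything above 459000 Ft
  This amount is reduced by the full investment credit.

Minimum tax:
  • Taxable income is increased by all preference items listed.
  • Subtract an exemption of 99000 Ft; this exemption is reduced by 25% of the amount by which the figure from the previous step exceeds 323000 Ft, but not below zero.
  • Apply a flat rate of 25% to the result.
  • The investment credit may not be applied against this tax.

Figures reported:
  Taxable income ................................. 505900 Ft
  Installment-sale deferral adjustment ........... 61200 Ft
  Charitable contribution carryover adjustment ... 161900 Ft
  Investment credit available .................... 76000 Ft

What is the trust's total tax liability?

182250 Ft

Minimum tax:
  Adjusted income: 505900 Ft + 61200 Ft + 161900 Ft = 729000 Ft
  Exemption: 25% × (729000 Ft − 323000 Ft) = 101500 Ft ≥ 99000 Ft, so the exemption is fully phased out
  Base: 729000 Ft − 0 Ft = 729000 Ft
  729000 Ft × 25% = 182250 Ft

General income tax:
  60000 Ft × 13% = 7800 Ft
  311000 Ft × 27% = 83970 Ft
  88000 Ft × 32% = 28160 Ft
  46900 Ft × 41% = 19229 Ft
  → 139159 Ft
  Less investment credit 76000 Ft → 63159 Ft

182250 Ft > 63159 Ft, so the minimum tax is the binding amount.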